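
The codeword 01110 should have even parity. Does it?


Number of 1s: 3

No, parity error (3 ones)


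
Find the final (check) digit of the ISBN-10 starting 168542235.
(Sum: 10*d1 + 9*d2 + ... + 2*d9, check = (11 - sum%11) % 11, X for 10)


Weighted sum: 224
224 mod 11 = 4

Check digit: 7


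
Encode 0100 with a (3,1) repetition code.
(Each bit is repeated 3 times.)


Each bit -> 3 copies

000111000000


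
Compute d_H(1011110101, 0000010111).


XOR: 1011100010
Count of 1s: 5

5


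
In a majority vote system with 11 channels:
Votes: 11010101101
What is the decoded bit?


Ones: 7 out of 11
Threshold: 6

1 (7/11 voted 1)


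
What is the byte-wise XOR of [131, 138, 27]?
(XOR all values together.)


XOR chain: 131 ^ 138 ^ 27 = 18

18


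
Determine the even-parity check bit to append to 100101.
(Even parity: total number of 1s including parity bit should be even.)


Number of 1s in data: 3
Parity bit: 1

1


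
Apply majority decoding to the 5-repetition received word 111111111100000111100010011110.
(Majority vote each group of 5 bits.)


Groups: 11111, 11111, 00000, 11110, 00100, 11110
Majority votes: 110101

110101


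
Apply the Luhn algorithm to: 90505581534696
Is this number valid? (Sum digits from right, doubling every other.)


Luhn sum = 57
57 mod 10 = 7

Invalid (Luhn sum mod 10 = 7)


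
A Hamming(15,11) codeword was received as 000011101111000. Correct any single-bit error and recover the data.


Syndrome = 0: no error detected

Data: 01111111000 (no errors)


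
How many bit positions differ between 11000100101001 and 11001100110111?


XOR: 00001000011110
Count of 1s: 5

5


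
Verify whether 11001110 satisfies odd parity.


Number of 1s: 5

Yes, parity is correct (5 ones)


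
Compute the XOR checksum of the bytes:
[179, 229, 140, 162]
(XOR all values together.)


XOR chain: 179 ^ 229 ^ 140 ^ 162 = 120

120


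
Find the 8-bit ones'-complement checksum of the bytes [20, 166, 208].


Sum = 394 mod 256 = 138
Complement = 117

117


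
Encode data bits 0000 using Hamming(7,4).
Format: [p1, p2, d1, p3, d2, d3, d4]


Parity bits: p1=0, p2=0, p3=0

0000000


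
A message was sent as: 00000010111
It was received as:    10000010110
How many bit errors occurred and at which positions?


XOR: 10000000001

2 error(s) at position(s): 0, 10


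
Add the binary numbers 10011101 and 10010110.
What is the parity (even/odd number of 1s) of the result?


10011101 = 157
10010110 = 150
Sum = 307 = 100110011
1s count = 5

odd parity (5 ones in 100110011)


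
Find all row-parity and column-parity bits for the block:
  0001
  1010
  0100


Row parities: 101
Column parities: 1111

Row P: 101, Col P: 1111, Corner: 0


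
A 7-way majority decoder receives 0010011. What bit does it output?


Ones: 3 out of 7
Threshold: 4

0 (3/7 voted 1)


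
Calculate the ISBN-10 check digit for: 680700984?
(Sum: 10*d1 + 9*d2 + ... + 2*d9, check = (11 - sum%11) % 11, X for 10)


Weighted sum: 249
249 mod 11 = 7

Check digit: 4


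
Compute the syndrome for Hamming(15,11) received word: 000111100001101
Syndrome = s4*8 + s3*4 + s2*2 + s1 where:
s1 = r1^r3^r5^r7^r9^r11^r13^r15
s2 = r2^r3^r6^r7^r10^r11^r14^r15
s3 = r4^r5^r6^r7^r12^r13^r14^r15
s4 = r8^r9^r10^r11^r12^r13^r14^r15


s1=0, s2=1, s3=1, s4=1

Syndrome = 14 (error at position 14)


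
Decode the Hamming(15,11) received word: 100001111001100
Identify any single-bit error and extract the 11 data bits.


Syndrome = 0: no error detected

Data: 00111001100 (no errors)


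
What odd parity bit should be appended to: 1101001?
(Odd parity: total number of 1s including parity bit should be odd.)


Number of 1s in data: 4
Parity bit: 1

1


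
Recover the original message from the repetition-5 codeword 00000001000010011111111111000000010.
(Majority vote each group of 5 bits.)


Groups: 00000, 00100, 00100, 11111, 11111, 10000, 00010
Majority votes: 0001100

0001100


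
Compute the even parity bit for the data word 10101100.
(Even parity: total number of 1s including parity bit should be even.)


Number of 1s in data: 4
Parity bit: 0

0


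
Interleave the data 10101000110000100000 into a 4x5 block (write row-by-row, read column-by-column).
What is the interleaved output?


Matrix:
  10101
  00011
  00001
  00000
Read columns: 10000000100001001110

10000000100001001110


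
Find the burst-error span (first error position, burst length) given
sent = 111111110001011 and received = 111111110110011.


XOR: 000000000111000

Burst at position 9, length 3


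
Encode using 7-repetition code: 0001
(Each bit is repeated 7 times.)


Each bit -> 7 copies

0000000000000000000001111111


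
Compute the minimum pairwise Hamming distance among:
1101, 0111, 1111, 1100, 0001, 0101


Comparing all pairs, minimum distance: 1
Can detect 0 errors, correct 0 errors

1


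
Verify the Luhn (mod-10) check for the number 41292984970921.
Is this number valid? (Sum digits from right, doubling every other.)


Luhn sum = 76
76 mod 10 = 6

Invalid (Luhn sum mod 10 = 6)


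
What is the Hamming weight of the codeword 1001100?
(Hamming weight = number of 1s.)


Counting 1s in 1001100

3


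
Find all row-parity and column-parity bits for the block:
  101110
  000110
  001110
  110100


Row parities: 0011
Column parities: 010010

Row P: 0011, Col P: 010010, Corner: 0


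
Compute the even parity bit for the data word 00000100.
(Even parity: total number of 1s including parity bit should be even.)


Number of 1s in data: 1
Parity bit: 1

1


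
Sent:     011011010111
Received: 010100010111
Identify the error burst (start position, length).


XOR: 001111000000

Burst at position 2, length 4


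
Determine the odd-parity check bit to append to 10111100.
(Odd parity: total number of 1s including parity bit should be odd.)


Number of 1s in data: 5
Parity bit: 0

0


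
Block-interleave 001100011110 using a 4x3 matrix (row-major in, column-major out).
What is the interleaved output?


Matrix:
  001
  100
  011
  110
Read columns: 010100111010

010100111010


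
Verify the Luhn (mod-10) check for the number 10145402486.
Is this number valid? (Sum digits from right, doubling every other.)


Luhn sum = 44
44 mod 10 = 4

Invalid (Luhn sum mod 10 = 4)


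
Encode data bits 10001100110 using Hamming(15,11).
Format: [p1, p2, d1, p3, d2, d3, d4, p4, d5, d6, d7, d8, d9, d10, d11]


Parity bits: p1=1, p2=1, p3=0, p4=0

111000001100110


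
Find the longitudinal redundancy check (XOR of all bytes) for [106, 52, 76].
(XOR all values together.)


XOR chain: 106 ^ 52 ^ 76 = 18

18


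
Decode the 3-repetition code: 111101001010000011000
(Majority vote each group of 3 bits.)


Groups: 111, 101, 001, 010, 000, 011, 000
Majority votes: 1100010

1100010


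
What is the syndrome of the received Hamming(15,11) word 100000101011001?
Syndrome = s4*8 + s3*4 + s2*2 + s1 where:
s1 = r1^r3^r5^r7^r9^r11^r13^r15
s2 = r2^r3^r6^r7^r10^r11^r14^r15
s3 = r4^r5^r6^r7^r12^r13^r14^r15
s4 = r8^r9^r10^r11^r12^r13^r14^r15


s1=1, s2=1, s3=1, s4=0

Syndrome = 7 (error at position 7)


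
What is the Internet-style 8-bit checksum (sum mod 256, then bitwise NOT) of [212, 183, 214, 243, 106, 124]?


Sum = 1082 mod 256 = 58
Complement = 197

197


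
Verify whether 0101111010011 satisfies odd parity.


Number of 1s: 8

No, parity error (8 ones)


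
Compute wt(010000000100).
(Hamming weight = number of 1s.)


Counting 1s in 010000000100

2


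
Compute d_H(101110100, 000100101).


XOR: 101010001
Count of 1s: 4

4


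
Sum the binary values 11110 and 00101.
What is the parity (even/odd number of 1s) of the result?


11110 = 30
00101 = 5
Sum = 35 = 100011
1s count = 3

odd parity (3 ones in 100011)


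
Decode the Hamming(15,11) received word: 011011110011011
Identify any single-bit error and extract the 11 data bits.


Syndrome = 11: error at position 11

Data: 11110001011 (corrected bit 11)


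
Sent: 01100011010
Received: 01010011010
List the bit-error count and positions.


XOR: 00110000000

2 error(s) at position(s): 2, 3


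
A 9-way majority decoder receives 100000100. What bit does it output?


Ones: 2 out of 9
Threshold: 5

0 (2/9 voted 1)


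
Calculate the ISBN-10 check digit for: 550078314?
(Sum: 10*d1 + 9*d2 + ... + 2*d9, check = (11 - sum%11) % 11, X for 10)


Weighted sum: 200
200 mod 11 = 2

Check digit: 9


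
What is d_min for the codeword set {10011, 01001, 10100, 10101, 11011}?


Comparing all pairs, minimum distance: 1
Can detect 0 errors, correct 0 errors

1


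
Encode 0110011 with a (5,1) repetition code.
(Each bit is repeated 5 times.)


Each bit -> 5 copies

00000111111111100000000001111111111


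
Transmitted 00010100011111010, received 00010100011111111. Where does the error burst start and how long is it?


XOR: 00000000000000101

Burst at position 14, length 3


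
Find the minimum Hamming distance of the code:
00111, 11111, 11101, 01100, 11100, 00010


Comparing all pairs, minimum distance: 1
Can detect 0 errors, correct 0 errors

1


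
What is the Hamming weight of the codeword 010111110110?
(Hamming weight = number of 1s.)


Counting 1s in 010111110110

8


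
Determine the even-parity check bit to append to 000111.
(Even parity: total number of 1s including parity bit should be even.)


Number of 1s in data: 3
Parity bit: 1

1


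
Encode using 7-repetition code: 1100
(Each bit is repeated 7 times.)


Each bit -> 7 copies

1111111111111100000000000000


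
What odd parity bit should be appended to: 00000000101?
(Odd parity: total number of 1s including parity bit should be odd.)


Number of 1s in data: 2
Parity bit: 1

1


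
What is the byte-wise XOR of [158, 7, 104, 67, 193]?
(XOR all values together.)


XOR chain: 158 ^ 7 ^ 104 ^ 67 ^ 193 = 115

115


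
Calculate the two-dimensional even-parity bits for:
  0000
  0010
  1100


Row parities: 010
Column parities: 1110

Row P: 010, Col P: 1110, Corner: 1


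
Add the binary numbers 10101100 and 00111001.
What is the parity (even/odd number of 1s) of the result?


10101100 = 172
00111001 = 57
Sum = 229 = 11100101
1s count = 5

odd parity (5 ones in 11100101)


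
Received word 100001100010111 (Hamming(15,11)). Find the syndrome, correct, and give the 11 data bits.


Syndrome = 7: error at position 7

Data: 00100010111 (corrected bit 7)


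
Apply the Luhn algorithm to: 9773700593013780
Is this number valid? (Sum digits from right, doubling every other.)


Luhn sum = 67
67 mod 10 = 7

Invalid (Luhn sum mod 10 = 7)


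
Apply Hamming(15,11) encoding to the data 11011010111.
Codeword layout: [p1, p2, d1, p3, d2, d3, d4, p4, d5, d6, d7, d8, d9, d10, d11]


Parity bits: p1=1, p2=1, p3=1, p4=1

111110111010111


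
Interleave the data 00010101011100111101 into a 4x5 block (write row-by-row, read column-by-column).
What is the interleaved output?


Matrix:
  00010
  10101
  11001
  11101
Read columns: 01110011010110000111

01110011010110000111


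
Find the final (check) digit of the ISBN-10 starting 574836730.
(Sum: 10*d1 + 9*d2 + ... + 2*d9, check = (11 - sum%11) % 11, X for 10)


Weighted sum: 286
286 mod 11 = 0

Check digit: 0


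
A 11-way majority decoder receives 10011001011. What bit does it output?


Ones: 6 out of 11
Threshold: 6

1 (6/11 voted 1)


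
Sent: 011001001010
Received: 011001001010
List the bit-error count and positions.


XOR: 000000000000

0 errors (received matches sent)


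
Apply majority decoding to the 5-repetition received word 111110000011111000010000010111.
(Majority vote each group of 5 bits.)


Groups: 11111, 00000, 11111, 00001, 00000, 10111
Majority votes: 101001

101001


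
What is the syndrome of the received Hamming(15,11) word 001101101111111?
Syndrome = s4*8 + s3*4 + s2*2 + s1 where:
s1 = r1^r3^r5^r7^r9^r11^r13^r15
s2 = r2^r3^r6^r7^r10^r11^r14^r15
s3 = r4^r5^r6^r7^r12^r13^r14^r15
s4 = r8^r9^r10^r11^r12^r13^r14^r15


s1=0, s2=1, s3=1, s4=1

Syndrome = 14 (error at position 14)


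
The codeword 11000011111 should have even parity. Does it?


Number of 1s: 7

No, parity error (7 ones)


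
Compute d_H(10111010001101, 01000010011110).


XOR: 11111000010011
Count of 1s: 8

8


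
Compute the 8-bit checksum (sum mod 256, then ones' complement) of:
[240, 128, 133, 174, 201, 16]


Sum = 892 mod 256 = 124
Complement = 131

131


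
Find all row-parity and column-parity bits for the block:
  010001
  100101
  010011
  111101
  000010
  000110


Row parities: 011110
Column parities: 011110

Row P: 011110, Col P: 011110, Corner: 0


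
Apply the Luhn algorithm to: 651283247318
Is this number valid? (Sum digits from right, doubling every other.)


Luhn sum = 48
48 mod 10 = 8

Invalid (Luhn sum mod 10 = 8)


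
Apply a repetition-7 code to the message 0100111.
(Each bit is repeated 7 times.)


Each bit -> 7 copies

0000000111111100000000000000111111111111111111111


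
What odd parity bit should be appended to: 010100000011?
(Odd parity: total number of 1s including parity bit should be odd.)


Number of 1s in data: 4
Parity bit: 1

1


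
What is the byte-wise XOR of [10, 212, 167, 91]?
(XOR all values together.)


XOR chain: 10 ^ 212 ^ 167 ^ 91 = 34

34


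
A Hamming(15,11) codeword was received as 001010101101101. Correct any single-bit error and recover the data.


Syndrome = 12: error at position 12

Data: 11011100101 (corrected bit 12)


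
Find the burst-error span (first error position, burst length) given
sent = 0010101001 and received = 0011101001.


XOR: 0001000000

Burst at position 3, length 1


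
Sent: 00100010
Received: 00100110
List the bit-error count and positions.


XOR: 00000100

1 error(s) at position(s): 5


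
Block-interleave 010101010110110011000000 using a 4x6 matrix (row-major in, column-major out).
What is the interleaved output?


Matrix:
  010101
  010110
  110011
  000000
Read columns: 001011100000110001101010

001011100000110001101010


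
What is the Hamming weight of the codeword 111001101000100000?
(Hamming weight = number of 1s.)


Counting 1s in 111001101000100000

7


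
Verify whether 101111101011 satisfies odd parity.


Number of 1s: 9

Yes, parity is correct (9 ones)


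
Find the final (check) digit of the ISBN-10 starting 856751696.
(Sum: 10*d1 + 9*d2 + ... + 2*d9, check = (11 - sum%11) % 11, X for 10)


Weighted sum: 320
320 mod 11 = 1

Check digit: X


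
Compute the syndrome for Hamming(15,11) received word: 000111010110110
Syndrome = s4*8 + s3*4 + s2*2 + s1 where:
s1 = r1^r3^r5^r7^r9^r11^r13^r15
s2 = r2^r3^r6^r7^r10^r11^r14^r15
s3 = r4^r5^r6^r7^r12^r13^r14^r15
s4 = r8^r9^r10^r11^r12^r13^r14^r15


s1=1, s2=0, s3=1, s4=1

Syndrome = 13 (error at position 13)


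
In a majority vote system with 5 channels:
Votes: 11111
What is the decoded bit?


Ones: 5 out of 5
Threshold: 3

1 (5/5 voted 1)


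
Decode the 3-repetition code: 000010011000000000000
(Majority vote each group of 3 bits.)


Groups: 000, 010, 011, 000, 000, 000, 000
Majority votes: 0010000

0010000


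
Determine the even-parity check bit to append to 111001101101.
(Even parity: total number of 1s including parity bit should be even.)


Number of 1s in data: 8
Parity bit: 0

0


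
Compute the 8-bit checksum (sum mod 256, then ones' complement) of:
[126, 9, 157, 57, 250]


Sum = 599 mod 256 = 87
Complement = 168

168


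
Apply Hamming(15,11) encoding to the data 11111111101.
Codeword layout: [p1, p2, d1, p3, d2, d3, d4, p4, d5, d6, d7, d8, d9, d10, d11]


Parity bits: p1=1, p2=0, p3=0, p4=0

101011101111101


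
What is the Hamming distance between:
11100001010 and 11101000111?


XOR: 00001001101
Count of 1s: 4

4


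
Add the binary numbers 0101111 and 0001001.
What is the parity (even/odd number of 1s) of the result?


0101111 = 47
0001001 = 9
Sum = 56 = 111000
1s count = 3

odd parity (3 ones in 111000)


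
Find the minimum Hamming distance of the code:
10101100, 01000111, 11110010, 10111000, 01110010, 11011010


Comparing all pairs, minimum distance: 1
Can detect 0 errors, correct 0 errors

1


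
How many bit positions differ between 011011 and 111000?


XOR: 100011
Count of 1s: 3

3


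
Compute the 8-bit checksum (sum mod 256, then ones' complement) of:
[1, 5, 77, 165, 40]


Sum = 288 mod 256 = 32
Complement = 223

223


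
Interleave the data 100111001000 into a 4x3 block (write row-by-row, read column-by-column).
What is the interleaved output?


Matrix:
  100
  111
  001
  000
Read columns: 110001000110

110001000110


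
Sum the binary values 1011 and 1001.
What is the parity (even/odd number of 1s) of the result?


1011 = 11
1001 = 9
Sum = 20 = 10100
1s count = 2

even parity (2 ones in 10100)


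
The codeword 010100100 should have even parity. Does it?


Number of 1s: 3

No, parity error (3 ones)


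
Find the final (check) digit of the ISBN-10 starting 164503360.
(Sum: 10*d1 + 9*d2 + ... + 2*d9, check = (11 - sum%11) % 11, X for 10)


Weighted sum: 176
176 mod 11 = 0

Check digit: 0


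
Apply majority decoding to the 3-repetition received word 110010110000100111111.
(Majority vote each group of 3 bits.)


Groups: 110, 010, 110, 000, 100, 111, 111
Majority votes: 1010011

1010011


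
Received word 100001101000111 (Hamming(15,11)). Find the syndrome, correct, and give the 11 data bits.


Syndrome = 5: error at position 5

Data: 01111000111 (corrected bit 5)


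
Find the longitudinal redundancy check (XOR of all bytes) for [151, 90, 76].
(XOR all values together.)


XOR chain: 151 ^ 90 ^ 76 = 129

129


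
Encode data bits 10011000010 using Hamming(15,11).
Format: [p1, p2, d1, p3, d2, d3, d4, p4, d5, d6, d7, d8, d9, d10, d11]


Parity bits: p1=1, p2=1, p3=0, p4=0

111000101000010


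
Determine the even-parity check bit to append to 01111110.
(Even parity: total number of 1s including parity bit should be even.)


Number of 1s in data: 6
Parity bit: 0

0


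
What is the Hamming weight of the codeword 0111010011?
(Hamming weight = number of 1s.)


Counting 1s in 0111010011

6


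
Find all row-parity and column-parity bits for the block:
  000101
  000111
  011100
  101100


Row parities: 0111
Column parities: 110010

Row P: 0111, Col P: 110010, Corner: 1


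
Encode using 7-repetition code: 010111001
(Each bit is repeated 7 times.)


Each bit -> 7 copies

000000011111110000000111111111111111111111000000000000001111111


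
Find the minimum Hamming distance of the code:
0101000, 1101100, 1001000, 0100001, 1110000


Comparing all pairs, minimum distance: 2
Can detect 1 errors, correct 0 errors

2


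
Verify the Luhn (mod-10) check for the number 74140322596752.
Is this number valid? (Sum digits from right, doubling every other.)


Luhn sum = 47
47 mod 10 = 7

Invalid (Luhn sum mod 10 = 7)


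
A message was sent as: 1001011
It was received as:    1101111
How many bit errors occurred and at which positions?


XOR: 0100100

2 error(s) at position(s): 1, 4


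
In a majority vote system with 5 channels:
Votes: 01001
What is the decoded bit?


Ones: 2 out of 5
Threshold: 3

0 (2/5 voted 1)


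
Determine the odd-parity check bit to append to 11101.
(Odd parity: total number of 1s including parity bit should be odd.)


Number of 1s in data: 4
Parity bit: 1

1


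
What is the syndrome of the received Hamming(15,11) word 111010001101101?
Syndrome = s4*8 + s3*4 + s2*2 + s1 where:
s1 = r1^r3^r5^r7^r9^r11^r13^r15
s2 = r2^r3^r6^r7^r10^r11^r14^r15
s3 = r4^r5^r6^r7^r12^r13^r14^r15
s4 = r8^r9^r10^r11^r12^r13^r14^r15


s1=0, s2=0, s3=0, s4=1

Syndrome = 8 (error at position 8)


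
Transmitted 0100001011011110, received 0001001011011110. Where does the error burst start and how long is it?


XOR: 0101000000000000

Burst at position 1, length 3


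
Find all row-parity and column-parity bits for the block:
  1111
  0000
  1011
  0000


Row parities: 0010
Column parities: 0100

Row P: 0010, Col P: 0100, Corner: 1


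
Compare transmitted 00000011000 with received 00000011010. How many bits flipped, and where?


XOR: 00000000010

1 error(s) at position(s): 9


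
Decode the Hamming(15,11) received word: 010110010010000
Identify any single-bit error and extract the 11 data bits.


Syndrome = 0: no error detected

Data: 01000010000 (no errors)


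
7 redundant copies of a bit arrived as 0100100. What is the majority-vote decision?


Ones: 2 out of 7
Threshold: 4

0 (2/7 voted 1)


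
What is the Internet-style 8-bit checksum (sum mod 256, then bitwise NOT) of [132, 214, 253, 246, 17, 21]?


Sum = 883 mod 256 = 115
Complement = 140

140


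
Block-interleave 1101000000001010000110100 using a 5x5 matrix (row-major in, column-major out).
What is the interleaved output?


Matrix:
  11010
  00000
  00101
  00001
  10100
Read columns: 1000110000001011000000110

1000110000001011000000110


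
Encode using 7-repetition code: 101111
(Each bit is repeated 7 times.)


Each bit -> 7 copies

111111100000001111111111111111111111111111


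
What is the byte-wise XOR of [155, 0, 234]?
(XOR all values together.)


XOR chain: 155 ^ 0 ^ 234 = 113

113


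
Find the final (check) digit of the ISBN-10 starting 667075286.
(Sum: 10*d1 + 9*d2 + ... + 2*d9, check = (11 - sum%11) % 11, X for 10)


Weighted sum: 281
281 mod 11 = 6

Check digit: 5


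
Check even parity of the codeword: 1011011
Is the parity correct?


Number of 1s: 5

No, parity error (5 ones)


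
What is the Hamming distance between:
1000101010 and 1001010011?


XOR: 0001111001
Count of 1s: 5

5


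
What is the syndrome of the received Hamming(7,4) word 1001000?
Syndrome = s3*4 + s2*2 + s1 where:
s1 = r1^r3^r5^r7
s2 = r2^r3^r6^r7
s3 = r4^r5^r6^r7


s1=1, s2=0, s3=1

Syndrome = 5 (error at position 5)


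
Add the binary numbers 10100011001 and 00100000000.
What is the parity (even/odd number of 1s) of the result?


10100011001 = 1305
00100000000 = 256
Sum = 1561 = 11000011001
1s count = 5

odd parity (5 ones in 11000011001)


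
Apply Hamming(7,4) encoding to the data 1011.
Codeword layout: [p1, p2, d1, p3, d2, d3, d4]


Parity bits: p1=0, p2=1, p3=0

0110011


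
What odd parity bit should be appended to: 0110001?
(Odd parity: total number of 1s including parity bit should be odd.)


Number of 1s in data: 3
Parity bit: 0

0


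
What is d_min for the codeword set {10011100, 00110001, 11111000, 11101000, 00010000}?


Comparing all pairs, minimum distance: 1
Can detect 0 errors, correct 0 errors

1


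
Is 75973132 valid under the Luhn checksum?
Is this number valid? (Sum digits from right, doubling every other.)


Luhn sum = 41
41 mod 10 = 1

Invalid (Luhn sum mod 10 = 1)


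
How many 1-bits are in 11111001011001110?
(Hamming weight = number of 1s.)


Counting 1s in 11111001011001110

11


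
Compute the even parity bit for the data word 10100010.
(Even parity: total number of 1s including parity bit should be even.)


Number of 1s in data: 3
Parity bit: 1

1


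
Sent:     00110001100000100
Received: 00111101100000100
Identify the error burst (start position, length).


XOR: 00001100000000000

Burst at position 4, length 2


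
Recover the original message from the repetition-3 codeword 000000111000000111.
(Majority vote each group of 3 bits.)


Groups: 000, 000, 111, 000, 000, 111
Majority votes: 001001

001001


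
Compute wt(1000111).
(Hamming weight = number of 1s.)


Counting 1s in 1000111

4


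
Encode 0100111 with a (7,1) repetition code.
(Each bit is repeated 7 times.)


Each bit -> 7 copies

0000000111111100000000000000111111111111111111111


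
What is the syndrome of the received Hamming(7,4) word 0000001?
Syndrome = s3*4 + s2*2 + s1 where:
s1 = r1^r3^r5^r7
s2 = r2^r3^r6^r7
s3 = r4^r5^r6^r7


s1=1, s2=1, s3=1

Syndrome = 7 (error at position 7)


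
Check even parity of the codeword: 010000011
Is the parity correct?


Number of 1s: 3

No, parity error (3 ones)


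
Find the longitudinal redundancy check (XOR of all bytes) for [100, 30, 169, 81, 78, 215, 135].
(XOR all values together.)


XOR chain: 100 ^ 30 ^ 169 ^ 81 ^ 78 ^ 215 ^ 135 = 156

156


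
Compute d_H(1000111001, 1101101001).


XOR: 0101010000
Count of 1s: 3

3


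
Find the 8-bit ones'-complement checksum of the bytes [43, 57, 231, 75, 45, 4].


Sum = 455 mod 256 = 199
Complement = 56

56


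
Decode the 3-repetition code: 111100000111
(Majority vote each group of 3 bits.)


Groups: 111, 100, 000, 111
Majority votes: 1001

1001


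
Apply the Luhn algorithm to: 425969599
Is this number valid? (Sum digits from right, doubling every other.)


Luhn sum = 60
60 mod 10 = 0

Valid (Luhn sum mod 10 = 0)


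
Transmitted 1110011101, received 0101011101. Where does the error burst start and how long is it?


XOR: 1011000000

Burst at position 0, length 4


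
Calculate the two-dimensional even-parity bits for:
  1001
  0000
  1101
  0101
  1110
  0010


Row parities: 001011
Column parities: 1101

Row P: 001011, Col P: 1101, Corner: 1


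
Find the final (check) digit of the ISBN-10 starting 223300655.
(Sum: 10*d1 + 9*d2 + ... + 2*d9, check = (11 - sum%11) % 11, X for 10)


Weighted sum: 132
132 mod 11 = 0

Check digit: 0


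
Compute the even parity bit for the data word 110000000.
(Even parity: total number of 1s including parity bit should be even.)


Number of 1s in data: 2
Parity bit: 0

0


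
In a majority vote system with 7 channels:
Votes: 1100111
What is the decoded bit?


Ones: 5 out of 7
Threshold: 4

1 (5/7 voted 1)


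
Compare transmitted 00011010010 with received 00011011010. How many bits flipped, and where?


XOR: 00000001000

1 error(s) at position(s): 7


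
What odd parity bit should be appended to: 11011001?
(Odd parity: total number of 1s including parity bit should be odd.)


Number of 1s in data: 5
Parity bit: 0

0


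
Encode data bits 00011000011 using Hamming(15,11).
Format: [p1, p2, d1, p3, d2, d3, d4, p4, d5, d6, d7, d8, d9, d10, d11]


Parity bits: p1=1, p2=1, p3=1, p4=1

110100111000011


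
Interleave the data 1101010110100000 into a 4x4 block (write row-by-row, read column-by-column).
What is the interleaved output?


Matrix:
  1101
  0101
  1010
  0000
Read columns: 1010110000101100

1010110000101100


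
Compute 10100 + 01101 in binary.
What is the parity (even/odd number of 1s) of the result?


10100 = 20
01101 = 13
Sum = 33 = 100001
1s count = 2

even parity (2 ones in 100001)


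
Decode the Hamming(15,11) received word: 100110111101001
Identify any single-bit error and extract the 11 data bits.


Syndrome = 15: error at position 15

Data: 01011101000 (corrected bit 15)


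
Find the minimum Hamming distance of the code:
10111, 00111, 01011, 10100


Comparing all pairs, minimum distance: 1
Can detect 0 errors, correct 0 errors

1


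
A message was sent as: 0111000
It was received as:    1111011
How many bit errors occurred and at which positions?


XOR: 1000011

3 error(s) at position(s): 0, 5, 6


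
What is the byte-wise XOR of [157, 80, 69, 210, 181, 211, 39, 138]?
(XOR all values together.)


XOR chain: 157 ^ 80 ^ 69 ^ 210 ^ 181 ^ 211 ^ 39 ^ 138 = 145

145


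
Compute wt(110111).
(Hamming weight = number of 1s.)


Counting 1s in 110111

5


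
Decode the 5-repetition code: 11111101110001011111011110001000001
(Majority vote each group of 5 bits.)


Groups: 11111, 10111, 00010, 11111, 01111, 00010, 00001
Majority votes: 1101100

1101100


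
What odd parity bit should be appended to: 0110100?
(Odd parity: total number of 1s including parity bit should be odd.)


Number of 1s in data: 3
Parity bit: 0

0


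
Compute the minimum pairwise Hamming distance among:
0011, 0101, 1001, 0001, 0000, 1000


Comparing all pairs, minimum distance: 1
Can detect 0 errors, correct 0 errors

1


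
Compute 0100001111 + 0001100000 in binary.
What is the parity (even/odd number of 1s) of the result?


0100001111 = 271
0001100000 = 96
Sum = 367 = 101101111
1s count = 7

odd parity (7 ones in 101101111)


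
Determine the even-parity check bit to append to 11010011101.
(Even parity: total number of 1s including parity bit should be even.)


Number of 1s in data: 7
Parity bit: 1

1


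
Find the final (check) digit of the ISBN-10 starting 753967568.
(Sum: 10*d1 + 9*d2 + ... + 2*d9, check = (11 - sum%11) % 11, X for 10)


Weighted sum: 327
327 mod 11 = 8

Check digit: 3


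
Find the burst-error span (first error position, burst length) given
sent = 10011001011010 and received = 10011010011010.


XOR: 00000011000000

Burst at position 6, length 2


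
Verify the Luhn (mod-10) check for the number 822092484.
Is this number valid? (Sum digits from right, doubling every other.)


Luhn sum = 42
42 mod 10 = 2

Invalid (Luhn sum mod 10 = 2)


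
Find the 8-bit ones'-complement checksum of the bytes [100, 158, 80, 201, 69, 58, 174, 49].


Sum = 889 mod 256 = 121
Complement = 134

134


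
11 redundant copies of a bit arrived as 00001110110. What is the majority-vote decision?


Ones: 5 out of 11
Threshold: 6

0 (5/11 voted 1)


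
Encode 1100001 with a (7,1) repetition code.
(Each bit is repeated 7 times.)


Each bit -> 7 copies

1111111111111100000000000000000000000000001111111


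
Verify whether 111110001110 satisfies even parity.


Number of 1s: 8

Yes, parity is correct (8 ones)


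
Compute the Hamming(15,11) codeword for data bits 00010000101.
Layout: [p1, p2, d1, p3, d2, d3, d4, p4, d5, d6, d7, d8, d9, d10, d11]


Parity bits: p1=1, p2=0, p3=1, p4=0

100100100000101


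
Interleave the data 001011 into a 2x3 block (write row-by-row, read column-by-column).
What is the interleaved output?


Matrix:
  001
  011
Read columns: 000111

000111


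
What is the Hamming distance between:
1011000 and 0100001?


XOR: 1111001
Count of 1s: 5

5


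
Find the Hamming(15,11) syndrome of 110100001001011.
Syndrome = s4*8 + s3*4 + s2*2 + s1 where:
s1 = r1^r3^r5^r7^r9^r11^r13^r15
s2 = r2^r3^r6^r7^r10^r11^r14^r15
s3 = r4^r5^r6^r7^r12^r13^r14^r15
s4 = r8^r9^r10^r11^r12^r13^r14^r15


s1=1, s2=1, s3=0, s4=0

Syndrome = 3 (error at position 3)


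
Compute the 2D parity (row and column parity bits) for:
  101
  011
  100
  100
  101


Row parities: 00110
Column parities: 011

Row P: 00110, Col P: 011, Corner: 0


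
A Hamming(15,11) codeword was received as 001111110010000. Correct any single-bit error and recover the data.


Syndrome = 0: no error detected

Data: 11110010000 (no errors)


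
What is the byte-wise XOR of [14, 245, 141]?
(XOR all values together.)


XOR chain: 14 ^ 245 ^ 141 = 118

118


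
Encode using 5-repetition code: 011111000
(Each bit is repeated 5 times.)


Each bit -> 5 copies

000001111111111111111111111111000000000000000


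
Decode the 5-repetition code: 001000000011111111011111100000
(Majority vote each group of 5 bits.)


Groups: 00100, 00000, 11111, 11101, 11111, 00000
Majority votes: 001110

001110


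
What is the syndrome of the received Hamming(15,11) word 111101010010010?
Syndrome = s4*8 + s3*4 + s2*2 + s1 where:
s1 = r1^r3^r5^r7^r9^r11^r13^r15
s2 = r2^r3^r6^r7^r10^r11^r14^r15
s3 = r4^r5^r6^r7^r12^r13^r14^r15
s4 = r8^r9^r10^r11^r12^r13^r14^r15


s1=1, s2=1, s3=1, s4=1

Syndrome = 15 (error at position 15)


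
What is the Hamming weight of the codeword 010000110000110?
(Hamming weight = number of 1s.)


Counting 1s in 010000110000110

5


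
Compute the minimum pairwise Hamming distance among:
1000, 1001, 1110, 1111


Comparing all pairs, minimum distance: 1
Can detect 0 errors, correct 0 errors

1


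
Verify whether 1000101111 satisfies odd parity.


Number of 1s: 6

No, parity error (6 ones)


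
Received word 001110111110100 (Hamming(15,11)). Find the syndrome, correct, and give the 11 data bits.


Syndrome = 8: error at position 8

Data: 11011110100 (corrected bit 8)


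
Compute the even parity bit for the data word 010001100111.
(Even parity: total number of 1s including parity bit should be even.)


Number of 1s in data: 6
Parity bit: 0

0


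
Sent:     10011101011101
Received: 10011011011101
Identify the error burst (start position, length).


XOR: 00000110000000

Burst at position 5, length 2


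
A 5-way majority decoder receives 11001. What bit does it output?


Ones: 3 out of 5
Threshold: 3

1 (3/5 voted 1)


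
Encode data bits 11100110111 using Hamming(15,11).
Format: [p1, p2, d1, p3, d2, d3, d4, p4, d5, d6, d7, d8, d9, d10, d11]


Parity bits: p1=1, p2=0, p3=1, p4=1

101111010110111


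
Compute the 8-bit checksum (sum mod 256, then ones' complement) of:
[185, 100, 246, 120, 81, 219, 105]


Sum = 1056 mod 256 = 32
Complement = 223

223


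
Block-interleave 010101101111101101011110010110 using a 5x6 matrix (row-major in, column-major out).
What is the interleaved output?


Matrix:
  010101
  101111
  101101
  011110
  010110
Read columns: 011001001101110111110101111100

011001001101110111110101111100


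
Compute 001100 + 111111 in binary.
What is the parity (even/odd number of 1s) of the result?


001100 = 12
111111 = 63
Sum = 75 = 1001011
1s count = 4

even parity (4 ones in 1001011)


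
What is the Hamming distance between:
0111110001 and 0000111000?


XOR: 0111001001
Count of 1s: 5

5


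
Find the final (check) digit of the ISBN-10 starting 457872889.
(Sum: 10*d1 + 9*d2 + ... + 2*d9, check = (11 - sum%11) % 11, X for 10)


Weighted sum: 323
323 mod 11 = 4

Check digit: 7


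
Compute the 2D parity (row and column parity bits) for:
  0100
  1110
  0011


Row parities: 110
Column parities: 1001

Row P: 110, Col P: 1001, Corner: 0


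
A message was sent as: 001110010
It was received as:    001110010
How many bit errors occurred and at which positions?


XOR: 000000000

0 errors (received matches sent)


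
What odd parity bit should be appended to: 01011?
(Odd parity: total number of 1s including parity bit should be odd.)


Number of 1s in data: 3
Parity bit: 0

0


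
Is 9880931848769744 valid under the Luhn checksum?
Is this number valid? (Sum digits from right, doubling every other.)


Luhn sum = 101
101 mod 10 = 1

Invalid (Luhn sum mod 10 = 1)


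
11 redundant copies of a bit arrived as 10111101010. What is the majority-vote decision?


Ones: 7 out of 11
Threshold: 6

1 (7/11 voted 1)


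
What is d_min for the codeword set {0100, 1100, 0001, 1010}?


Comparing all pairs, minimum distance: 1
Can detect 0 errors, correct 0 errors

1


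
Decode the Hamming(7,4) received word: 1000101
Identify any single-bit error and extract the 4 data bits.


Syndrome = 3: error at position 3

Data: 1101 (corrected bit 3)


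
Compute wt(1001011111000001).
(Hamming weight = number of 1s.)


Counting 1s in 1001011111000001

8


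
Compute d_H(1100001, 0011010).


XOR: 1111011
Count of 1s: 6

6


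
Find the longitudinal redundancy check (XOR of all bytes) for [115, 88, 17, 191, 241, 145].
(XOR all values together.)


XOR chain: 115 ^ 88 ^ 17 ^ 191 ^ 241 ^ 145 = 229

229


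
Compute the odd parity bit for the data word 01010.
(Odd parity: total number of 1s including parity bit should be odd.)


Number of 1s in data: 2
Parity bit: 1

1


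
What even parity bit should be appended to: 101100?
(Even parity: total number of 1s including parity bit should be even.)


Number of 1s in data: 3
Parity bit: 1

1


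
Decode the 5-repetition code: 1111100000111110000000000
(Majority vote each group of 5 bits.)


Groups: 11111, 00000, 11111, 00000, 00000
Majority votes: 10100

10100


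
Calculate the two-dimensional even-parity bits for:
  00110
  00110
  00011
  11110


Row parities: 0000
Column parities: 11101

Row P: 0000, Col P: 11101, Corner: 0


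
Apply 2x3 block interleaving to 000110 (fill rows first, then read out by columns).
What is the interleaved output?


Matrix:
  000
  110
Read columns: 010100

010100


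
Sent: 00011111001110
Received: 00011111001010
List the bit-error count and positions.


XOR: 00000000000100

1 error(s) at position(s): 11


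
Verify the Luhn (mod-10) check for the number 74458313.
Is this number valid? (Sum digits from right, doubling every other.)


Luhn sum = 37
37 mod 10 = 7

Invalid (Luhn sum mod 10 = 7)


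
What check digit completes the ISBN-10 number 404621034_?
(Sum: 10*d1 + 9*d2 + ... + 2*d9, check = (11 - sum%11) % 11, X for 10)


Weighted sum: 148
148 mod 11 = 5

Check digit: 6


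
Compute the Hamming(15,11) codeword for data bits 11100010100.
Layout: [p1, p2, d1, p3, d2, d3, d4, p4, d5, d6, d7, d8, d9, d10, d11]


Parity bits: p1=0, p2=1, p3=1, p4=0

011111000010100


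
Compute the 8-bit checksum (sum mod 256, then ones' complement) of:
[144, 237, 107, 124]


Sum = 612 mod 256 = 100
Complement = 155

155


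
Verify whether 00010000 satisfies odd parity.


Number of 1s: 1

Yes, parity is correct (1 ones)


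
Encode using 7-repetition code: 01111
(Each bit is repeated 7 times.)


Each bit -> 7 copies

00000001111111111111111111111111111


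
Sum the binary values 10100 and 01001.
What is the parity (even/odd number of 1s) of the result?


10100 = 20
01001 = 9
Sum = 29 = 11101
1s count = 4

even parity (4 ones in 11101)


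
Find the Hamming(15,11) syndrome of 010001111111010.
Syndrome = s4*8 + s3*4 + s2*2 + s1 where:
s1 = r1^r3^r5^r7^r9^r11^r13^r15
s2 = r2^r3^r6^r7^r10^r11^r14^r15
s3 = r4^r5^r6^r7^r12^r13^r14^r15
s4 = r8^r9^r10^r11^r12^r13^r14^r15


s1=1, s2=0, s3=0, s4=0

Syndrome = 1 (error at position 1)


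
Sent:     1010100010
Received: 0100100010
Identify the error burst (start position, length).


XOR: 1110000000

Burst at position 0, length 3


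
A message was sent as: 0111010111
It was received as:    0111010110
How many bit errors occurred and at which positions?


XOR: 0000000001

1 error(s) at position(s): 9


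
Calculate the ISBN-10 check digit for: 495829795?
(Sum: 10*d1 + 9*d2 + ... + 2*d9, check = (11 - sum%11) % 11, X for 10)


Weighted sum: 339
339 mod 11 = 9

Check digit: 2


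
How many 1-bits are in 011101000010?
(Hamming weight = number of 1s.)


Counting 1s in 011101000010

5


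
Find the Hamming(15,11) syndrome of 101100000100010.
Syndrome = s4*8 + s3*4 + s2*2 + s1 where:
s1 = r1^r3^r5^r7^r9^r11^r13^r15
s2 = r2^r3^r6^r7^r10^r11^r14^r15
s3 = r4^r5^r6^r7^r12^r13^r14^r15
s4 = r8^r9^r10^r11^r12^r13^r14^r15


s1=0, s2=1, s3=0, s4=0

Syndrome = 2 (error at position 2)


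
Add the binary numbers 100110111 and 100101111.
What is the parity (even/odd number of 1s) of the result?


100110111 = 311
100101111 = 303
Sum = 614 = 1001100110
1s count = 5

odd parity (5 ones in 1001100110)


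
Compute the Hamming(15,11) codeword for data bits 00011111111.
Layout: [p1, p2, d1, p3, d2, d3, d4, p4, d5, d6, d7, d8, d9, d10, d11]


Parity bits: p1=1, p2=1, p3=1, p4=1

110100111111111


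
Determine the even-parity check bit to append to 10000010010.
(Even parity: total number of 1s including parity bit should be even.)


Number of 1s in data: 3
Parity bit: 1

1
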